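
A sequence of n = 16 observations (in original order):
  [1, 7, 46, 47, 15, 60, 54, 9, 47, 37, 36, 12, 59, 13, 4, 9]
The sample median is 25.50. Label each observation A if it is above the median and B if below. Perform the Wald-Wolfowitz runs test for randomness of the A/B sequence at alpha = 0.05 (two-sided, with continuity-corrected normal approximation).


Step 1: Compute median = 25.50; label A = above, B = below.
Labels in order: BBAABAABAAABABBB  (n_A = 8, n_B = 8)
Step 2: Count runs R = 9.
Step 3: Under H0 (random ordering), E[R] = 2*n_A*n_B/(n_A+n_B) + 1 = 2*8*8/16 + 1 = 9.0000.
        Var[R] = 2*n_A*n_B*(2*n_A*n_B - n_A - n_B) / ((n_A+n_B)^2 * (n_A+n_B-1)) = 14336/3840 = 3.7333.
        SD[R] = 1.9322.
Step 4: R = E[R], so z = 0 with no continuity correction.
Step 5: Two-sided p-value via normal approximation = 2*(1 - Phi(|z|)) = 1.000000.
Step 6: alpha = 0.05. fail to reject H0.

R = 9, z = 0.0000, p = 1.000000, fail to reject H0.


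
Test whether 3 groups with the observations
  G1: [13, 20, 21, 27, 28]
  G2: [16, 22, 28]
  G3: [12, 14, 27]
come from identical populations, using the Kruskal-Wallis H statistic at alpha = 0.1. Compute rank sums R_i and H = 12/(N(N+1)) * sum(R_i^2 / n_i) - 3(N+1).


Step 1: Combine all N = 11 observations and assign midranks.
sorted (value, group, rank): (12,G3,1), (13,G1,2), (14,G3,3), (16,G2,4), (20,G1,5), (21,G1,6), (22,G2,7), (27,G1,8.5), (27,G3,8.5), (28,G1,10.5), (28,G2,10.5)
Step 2: Sum ranks within each group.
R_1 = 32 (n_1 = 5)
R_2 = 21.5 (n_2 = 3)
R_3 = 12.5 (n_3 = 3)
Step 3: H = 12/(N(N+1)) * sum(R_i^2/n_i) - 3(N+1)
     = 12/(11*12) * (32^2/5 + 21.5^2/3 + 12.5^2/3) - 3*12
     = 0.090909 * 410.967 - 36
     = 1.360606.
Step 4: Ties present; correction factor C = 1 - 12/(11^3 - 11) = 0.990909. Corrected H = 1.360606 / 0.990909 = 1.373089.
Step 5: Under H0, H ~ chi^2(2); p-value = 0.503312.
Step 6: alpha = 0.1. fail to reject H0.

H = 1.3731, df = 2, p = 0.503312, fail to reject H0.


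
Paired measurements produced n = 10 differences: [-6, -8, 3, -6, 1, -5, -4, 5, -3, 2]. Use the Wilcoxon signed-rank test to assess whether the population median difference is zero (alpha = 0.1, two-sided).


Step 1: Drop any zero differences (none here) and take |d_i|.
|d| = [6, 8, 3, 6, 1, 5, 4, 5, 3, 2]
Step 2: Midrank |d_i| (ties get averaged ranks).
ranks: |6|->8.5, |8|->10, |3|->3.5, |6|->8.5, |1|->1, |5|->6.5, |4|->5, |5|->6.5, |3|->3.5, |2|->2
Step 3: Attach original signs; sum ranks with positive sign and with negative sign.
W+ = 3.5 + 1 + 6.5 + 2 = 13
W- = 8.5 + 10 + 8.5 + 6.5 + 5 + 3.5 = 42
(Check: W+ + W- = 55 should equal n(n+1)/2 = 55.)
Step 4: Test statistic W = min(W+, W-) = 13.
Step 5: Ties in |d|, so use the tie-corrected normal approximation.
        E[W] = n(n+1)/4 = 10*11/4 = 27.5.
        Tie groups: |d|=3 (t=2), |d|=5 (t=2), |d|=6 (t=2); sum(t^3 - t) = 18.
        Var[W] = n(n+1)(2n+1)/24 - sum(t^3-t)/48 = 2310/24 - 18/48 = 95.875.
        z = (W - E[W]) / sqrt(Var[W]) = (13 - 27.5) / 9.7916 = -1.4809.
        Two-sided p = 2*Phi(z) = 0.138643.
Step 6: alpha = 0.1. fail to reject H0.

W+ = 13, W- = 42, W = min = 13, p = 0.138643, fail to reject H0.


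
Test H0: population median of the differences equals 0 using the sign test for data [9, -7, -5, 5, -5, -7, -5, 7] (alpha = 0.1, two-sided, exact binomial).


Step 1: Discard zero differences. Original n = 8; n_eff = number of nonzero differences = 8.
Nonzero differences (with sign): +9, -7, -5, +5, -5, -7, -5, +7
Step 2: Count signs: positive = 3, negative = 5.
Step 3: Under H0: P(positive) = 0.5, so the number of positives S ~ Bin(8, 0.5).
Step 4: Two-sided exact p-value = sum of Bin(8,0.5) probabilities at or below the observed probability = 0.726562.
Step 5: alpha = 0.1. fail to reject H0.

n_eff = 8, pos = 3, neg = 5, p = 0.726562, fail to reject H0.


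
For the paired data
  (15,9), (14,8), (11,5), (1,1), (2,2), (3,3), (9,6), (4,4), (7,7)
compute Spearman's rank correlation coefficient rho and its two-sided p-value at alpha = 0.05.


Step 1: Rank x and y separately (midranks; no ties here).
rank(x): 15->9, 14->8, 11->7, 1->1, 2->2, 3->3, 9->6, 4->4, 7->5
rank(y): 9->9, 8->8, 5->5, 1->1, 2->2, 3->3, 6->6, 4->4, 7->7
Step 2: d_i = R_x(i) - R_y(i); compute d_i^2.
  (9-9)^2=0, (8-8)^2=0, (7-5)^2=4, (1-1)^2=0, (2-2)^2=0, (3-3)^2=0, (6-6)^2=0, (4-4)^2=0, (5-7)^2=4
sum(d^2) = 8.
Step 3: rho = 1 - 6*8 / (9*(9^2 - 1)) = 1 - 48/720 = 0.933333.
Step 4: Under H0, t = rho * sqrt((n-2)/(1-rho^2)) = 6.8783 ~ t(7).
Step 5: Two-sided p-value from the t-distribution with 7 df = 0.000236.
Step 6: alpha = 0.05. reject H0.

rho = 0.9333, p = 0.000236, reject H0 at alpha = 0.05.


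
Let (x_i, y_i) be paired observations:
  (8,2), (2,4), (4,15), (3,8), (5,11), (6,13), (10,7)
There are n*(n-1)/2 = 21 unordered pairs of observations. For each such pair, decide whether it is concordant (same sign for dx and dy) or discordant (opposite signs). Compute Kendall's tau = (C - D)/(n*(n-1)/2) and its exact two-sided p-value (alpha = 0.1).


Step 1: Enumerate the 21 unordered pairs (i,j) with i<j and classify each by sign(x_j-x_i) * sign(y_j-y_i).
  (1,2):dx=-6,dy=+2->D; (1,3):dx=-4,dy=+13->D; (1,4):dx=-5,dy=+6->D; (1,5):dx=-3,dy=+9->D
  (1,6):dx=-2,dy=+11->D; (1,7):dx=+2,dy=+5->C; (2,3):dx=+2,dy=+11->C; (2,4):dx=+1,dy=+4->C
  (2,5):dx=+3,dy=+7->C; (2,6):dx=+4,dy=+9->C; (2,7):dx=+8,dy=+3->C; (3,4):dx=-1,dy=-7->C
  (3,5):dx=+1,dy=-4->D; (3,6):dx=+2,dy=-2->D; (3,7):dx=+6,dy=-8->D; (4,5):dx=+2,dy=+3->C
  (4,6):dx=+3,dy=+5->C; (4,7):dx=+7,dy=-1->D; (5,6):dx=+1,dy=+2->C; (5,7):dx=+5,dy=-4->D
  (6,7):dx=+4,dy=-6->D
Step 2: C = 10, D = 11, total pairs = 21.
Step 3: tau = (C - D)/(n(n-1)/2) = (10 - 11)/21 = -0.047619.
Step 4: Exact two-sided p-value (enumerate n! = 5040 permutations of y under H0): p = 1.000000.
Step 5: alpha = 0.1. fail to reject H0.

tau_b = -0.0476 (C=10, D=11), p = 1.000000, fail to reject H0.


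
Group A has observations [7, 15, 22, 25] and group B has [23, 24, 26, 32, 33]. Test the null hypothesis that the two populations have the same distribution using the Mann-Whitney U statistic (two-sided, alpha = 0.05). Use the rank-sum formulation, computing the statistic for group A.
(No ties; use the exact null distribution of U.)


Step 1: Combine and sort all 9 observations; assign midranks.
sorted (value, group): (7,X), (15,X), (22,X), (23,Y), (24,Y), (25,X), (26,Y), (32,Y), (33,Y)
ranks: 7->1, 15->2, 22->3, 23->4, 24->5, 25->6, 26->7, 32->8, 33->9
Step 2: Rank sum for X: R1 = 1 + 2 + 3 + 6 = 12.
Step 3: U_X = R1 - n1(n1+1)/2 = 12 - 4*5/2 = 12 - 10 = 2.
       U_Y = n1*n2 - U_X = 20 - 2 = 18.
Step 4: No ties, so the exact null distribution of U (based on enumerating the C(9,4) = 126 equally likely rank assignments) gives the two-sided p-value.
Step 5: p-value = 0.063492; compare to alpha = 0.05. fail to reject H0.

U_X = 2, p = 0.063492, fail to reject H0 at alpha = 0.05.


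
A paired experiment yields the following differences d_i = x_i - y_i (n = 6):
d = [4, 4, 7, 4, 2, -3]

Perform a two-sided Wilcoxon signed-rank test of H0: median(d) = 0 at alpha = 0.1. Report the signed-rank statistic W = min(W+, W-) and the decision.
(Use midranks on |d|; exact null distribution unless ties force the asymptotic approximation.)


Step 1: Drop any zero differences (none here) and take |d_i|.
|d| = [4, 4, 7, 4, 2, 3]
Step 2: Midrank |d_i| (ties get averaged ranks).
ranks: |4|->4, |4|->4, |7|->6, |4|->4, |2|->1, |3|->2
Step 3: Attach original signs; sum ranks with positive sign and with negative sign.
W+ = 4 + 4 + 6 + 4 + 1 = 19
W- = 2 = 2
(Check: W+ + W- = 21 should equal n(n+1)/2 = 21.)
Step 4: Test statistic W = min(W+, W-) = 2.
Step 5: Ties in |d|, so use the tie-corrected normal approximation.
        E[W] = n(n+1)/4 = 6*7/4 = 10.5.
        Tie groups: |d|=4 (t=3); sum(t^3 - t) = 24.
        Var[W] = n(n+1)(2n+1)/24 - sum(t^3-t)/48 = 546/24 - 24/48 = 22.25.
        z = (W - E[W]) / sqrt(Var[W]) = (2 - 10.5) / 4.7170 = -1.8020.
        Two-sided p = 2*Phi(z) = 0.071546.
Step 6: alpha = 0.1. reject H0.

W+ = 19, W- = 2, W = min = 2, p = 0.071546, reject H0.


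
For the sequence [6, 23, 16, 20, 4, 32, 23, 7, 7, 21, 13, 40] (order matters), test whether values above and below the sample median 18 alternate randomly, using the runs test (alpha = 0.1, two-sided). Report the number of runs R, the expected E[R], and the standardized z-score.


Step 1: Compute median = 18; label A = above, B = below.
Labels in order: BABABAABBABA  (n_A = 6, n_B = 6)
Step 2: Count runs R = 10.
Step 3: Under H0 (random ordering), E[R] = 2*n_A*n_B/(n_A+n_B) + 1 = 2*6*6/12 + 1 = 7.0000.
        Var[R] = 2*n_A*n_B*(2*n_A*n_B - n_A - n_B) / ((n_A+n_B)^2 * (n_A+n_B-1)) = 4320/1584 = 2.7273.
        SD[R] = 1.6514.
Step 4: Continuity-corrected z = (R - 0.5 - E[R]) / SD[R] = (10 - 0.5 - 7.0000) / 1.6514 = 1.5138.
Step 5: Two-sided p-value via normal approximation = 2*(1 - Phi(|z|)) = 0.130070.
Step 6: alpha = 0.1. fail to reject H0.

R = 10, z = 1.5138, p = 0.130070, fail to reject H0.


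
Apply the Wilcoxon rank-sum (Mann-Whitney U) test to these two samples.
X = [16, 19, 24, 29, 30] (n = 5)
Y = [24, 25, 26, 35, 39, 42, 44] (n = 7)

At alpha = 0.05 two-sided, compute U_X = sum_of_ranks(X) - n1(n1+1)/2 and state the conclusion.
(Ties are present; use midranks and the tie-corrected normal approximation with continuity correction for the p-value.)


Step 1: Combine and sort all 12 observations; assign midranks.
sorted (value, group): (16,X), (19,X), (24,X), (24,Y), (25,Y), (26,Y), (29,X), (30,X), (35,Y), (39,Y), (42,Y), (44,Y)
ranks: 16->1, 19->2, 24->3.5, 24->3.5, 25->5, 26->6, 29->7, 30->8, 35->9, 39->10, 42->11, 44->12
Step 2: Rank sum for X: R1 = 1 + 2 + 3.5 + 7 + 8 = 21.5.
Step 3: U_X = R1 - n1(n1+1)/2 = 21.5 - 5*6/2 = 21.5 - 15 = 6.5.
       U_Y = n1*n2 - U_X = 35 - 6.5 = 28.5.
Step 4: Ties are present, so use the tie-corrected normal approximation (with continuity correction) for the p-value.
Step 5: p-value = 0.087602; compare to alpha = 0.05. fail to reject H0.

U_X = 6.5, p = 0.087602, fail to reject H0 at alpha = 0.05.


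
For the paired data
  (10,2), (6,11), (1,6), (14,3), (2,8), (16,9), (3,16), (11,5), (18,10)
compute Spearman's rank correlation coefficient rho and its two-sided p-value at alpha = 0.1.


Step 1: Rank x and y separately (midranks; no ties here).
rank(x): 10->5, 6->4, 1->1, 14->7, 2->2, 16->8, 3->3, 11->6, 18->9
rank(y): 2->1, 11->8, 6->4, 3->2, 8->5, 9->6, 16->9, 5->3, 10->7
Step 2: d_i = R_x(i) - R_y(i); compute d_i^2.
  (5-1)^2=16, (4-8)^2=16, (1-4)^2=9, (7-2)^2=25, (2-5)^2=9, (8-6)^2=4, (3-9)^2=36, (6-3)^2=9, (9-7)^2=4
sum(d^2) = 128.
Step 3: rho = 1 - 6*128 / (9*(9^2 - 1)) = 1 - 768/720 = -0.066667.
Step 4: Under H0, t = rho * sqrt((n-2)/(1-rho^2)) = -0.1768 ~ t(7).
Step 5: Two-sided p-value from the t-distribution with 7 df = 0.864690.
Step 6: alpha = 0.1. fail to reject H0.

rho = -0.0667, p = 0.864690, fail to reject H0 at alpha = 0.1.


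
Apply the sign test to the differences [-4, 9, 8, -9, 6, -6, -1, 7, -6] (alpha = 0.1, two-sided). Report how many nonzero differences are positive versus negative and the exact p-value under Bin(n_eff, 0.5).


Step 1: Discard zero differences. Original n = 9; n_eff = number of nonzero differences = 9.
Nonzero differences (with sign): -4, +9, +8, -9, +6, -6, -1, +7, -6
Step 2: Count signs: positive = 4, negative = 5.
Step 3: Under H0: P(positive) = 0.5, so the number of positives S ~ Bin(9, 0.5).
Step 4: Two-sided exact p-value = sum of Bin(9,0.5) probabilities at or below the observed probability = 1.000000.
Step 5: alpha = 0.1. fail to reject H0.

n_eff = 9, pos = 4, neg = 5, p = 1.000000, fail to reject H0.


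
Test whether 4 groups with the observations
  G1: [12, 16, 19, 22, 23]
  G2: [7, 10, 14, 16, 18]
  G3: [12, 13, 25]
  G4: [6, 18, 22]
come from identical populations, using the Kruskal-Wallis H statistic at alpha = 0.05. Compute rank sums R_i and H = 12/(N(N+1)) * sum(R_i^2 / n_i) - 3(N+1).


Step 1: Combine all N = 16 observations and assign midranks.
sorted (value, group, rank): (6,G4,1), (7,G2,2), (10,G2,3), (12,G1,4.5), (12,G3,4.5), (13,G3,6), (14,G2,7), (16,G1,8.5), (16,G2,8.5), (18,G2,10.5), (18,G4,10.5), (19,G1,12), (22,G1,13.5), (22,G4,13.5), (23,G1,15), (25,G3,16)
Step 2: Sum ranks within each group.
R_1 = 53.5 (n_1 = 5)
R_2 = 31 (n_2 = 5)
R_3 = 26.5 (n_3 = 3)
R_4 = 25 (n_4 = 3)
Step 3: H = 12/(N(N+1)) * sum(R_i^2/n_i) - 3(N+1)
     = 12/(16*17) * (53.5^2/5 + 31^2/5 + 26.5^2/3 + 25^2/3) - 3*17
     = 0.044118 * 1207.07 - 51
     = 2.252941.
Step 4: Ties present; correction factor C = 1 - 24/(16^3 - 16) = 0.994118. Corrected H = 2.252941 / 0.994118 = 2.266272.
Step 5: Under H0, H ~ chi^2(3); p-value = 0.519013.
Step 6: alpha = 0.05. fail to reject H0.

H = 2.2663, df = 3, p = 0.519013, fail to reject H0.


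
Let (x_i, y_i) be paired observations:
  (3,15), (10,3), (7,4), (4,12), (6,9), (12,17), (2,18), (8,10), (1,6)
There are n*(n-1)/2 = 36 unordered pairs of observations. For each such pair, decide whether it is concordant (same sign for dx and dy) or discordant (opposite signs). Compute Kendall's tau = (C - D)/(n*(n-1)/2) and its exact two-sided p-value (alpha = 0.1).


Step 1: Enumerate the 36 unordered pairs (i,j) with i<j and classify each by sign(x_j-x_i) * sign(y_j-y_i).
  (1,2):dx=+7,dy=-12->D; (1,3):dx=+4,dy=-11->D; (1,4):dx=+1,dy=-3->D; (1,5):dx=+3,dy=-6->D
  (1,6):dx=+9,dy=+2->C; (1,7):dx=-1,dy=+3->D; (1,8):dx=+5,dy=-5->D; (1,9):dx=-2,dy=-9->C
  (2,3):dx=-3,dy=+1->D; (2,4):dx=-6,dy=+9->D; (2,5):dx=-4,dy=+6->D; (2,6):dx=+2,dy=+14->C
  (2,7):dx=-8,dy=+15->D; (2,8):dx=-2,dy=+7->D; (2,9):dx=-9,dy=+3->D; (3,4):dx=-3,dy=+8->D
  (3,5):dx=-1,dy=+5->D; (3,6):dx=+5,dy=+13->C; (3,7):dx=-5,dy=+14->D; (3,8):dx=+1,dy=+6->C
  (3,9):dx=-6,dy=+2->D; (4,5):dx=+2,dy=-3->D; (4,6):dx=+8,dy=+5->C; (4,7):dx=-2,dy=+6->D
  (4,8):dx=+4,dy=-2->D; (4,9):dx=-3,dy=-6->C; (5,6):dx=+6,dy=+8->C; (5,7):dx=-4,dy=+9->D
  (5,8):dx=+2,dy=+1->C; (5,9):dx=-5,dy=-3->C; (6,7):dx=-10,dy=+1->D; (6,8):dx=-4,dy=-7->C
  (6,9):dx=-11,dy=-11->C; (7,8):dx=+6,dy=-8->D; (7,9):dx=-1,dy=-12->C; (8,9):dx=-7,dy=-4->C
Step 2: C = 14, D = 22, total pairs = 36.
Step 3: tau = (C - D)/(n(n-1)/2) = (14 - 22)/36 = -0.222222.
Step 4: Exact two-sided p-value (enumerate n! = 362880 permutations of y under H0): p = 0.476709.
Step 5: alpha = 0.1. fail to reject H0.

tau_b = -0.2222 (C=14, D=22), p = 0.476709, fail to reject H0.


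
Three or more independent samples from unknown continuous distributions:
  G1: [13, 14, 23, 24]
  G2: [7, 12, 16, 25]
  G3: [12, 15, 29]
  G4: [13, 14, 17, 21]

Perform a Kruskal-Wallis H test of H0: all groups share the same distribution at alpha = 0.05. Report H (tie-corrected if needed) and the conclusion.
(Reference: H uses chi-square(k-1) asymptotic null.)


Step 1: Combine all N = 15 observations and assign midranks.
sorted (value, group, rank): (7,G2,1), (12,G2,2.5), (12,G3,2.5), (13,G1,4.5), (13,G4,4.5), (14,G1,6.5), (14,G4,6.5), (15,G3,8), (16,G2,9), (17,G4,10), (21,G4,11), (23,G1,12), (24,G1,13), (25,G2,14), (29,G3,15)
Step 2: Sum ranks within each group.
R_1 = 36 (n_1 = 4)
R_2 = 26.5 (n_2 = 4)
R_3 = 25.5 (n_3 = 3)
R_4 = 32 (n_4 = 4)
Step 3: H = 12/(N(N+1)) * sum(R_i^2/n_i) - 3(N+1)
     = 12/(15*16) * (36^2/4 + 26.5^2/4 + 25.5^2/3 + 32^2/4) - 3*16
     = 0.050000 * 972.312 - 48
     = 0.615625.
Step 4: Ties present; correction factor C = 1 - 18/(15^3 - 15) = 0.994643. Corrected H = 0.615625 / 0.994643 = 0.618941.
Step 5: Under H0, H ~ chi^2(3); p-value = 0.892083.
Step 6: alpha = 0.05. fail to reject H0.

H = 0.6189, df = 3, p = 0.892083, fail to reject H0.


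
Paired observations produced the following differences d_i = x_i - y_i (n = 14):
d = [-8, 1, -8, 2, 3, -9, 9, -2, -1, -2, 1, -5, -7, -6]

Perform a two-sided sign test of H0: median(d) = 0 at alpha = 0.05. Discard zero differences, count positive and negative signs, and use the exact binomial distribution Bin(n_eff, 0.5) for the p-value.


Step 1: Discard zero differences. Original n = 14; n_eff = number of nonzero differences = 14.
Nonzero differences (with sign): -8, +1, -8, +2, +3, -9, +9, -2, -1, -2, +1, -5, -7, -6
Step 2: Count signs: positive = 5, negative = 9.
Step 3: Under H0: P(positive) = 0.5, so the number of positives S ~ Bin(14, 0.5).
Step 4: Two-sided exact p-value = sum of Bin(14,0.5) probabilities at or below the observed probability = 0.423950.
Step 5: alpha = 0.05. fail to reject H0.

n_eff = 14, pos = 5, neg = 9, p = 0.423950, fail to reject H0.


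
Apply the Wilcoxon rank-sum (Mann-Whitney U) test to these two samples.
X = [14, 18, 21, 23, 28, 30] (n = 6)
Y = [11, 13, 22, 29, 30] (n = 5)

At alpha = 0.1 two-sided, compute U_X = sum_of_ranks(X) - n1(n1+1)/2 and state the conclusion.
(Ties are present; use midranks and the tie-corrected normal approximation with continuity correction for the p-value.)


Step 1: Combine and sort all 11 observations; assign midranks.
sorted (value, group): (11,Y), (13,Y), (14,X), (18,X), (21,X), (22,Y), (23,X), (28,X), (29,Y), (30,X), (30,Y)
ranks: 11->1, 13->2, 14->3, 18->4, 21->5, 22->6, 23->7, 28->8, 29->9, 30->10.5, 30->10.5
Step 2: Rank sum for X: R1 = 3 + 4 + 5 + 7 + 8 + 10.5 = 37.5.
Step 3: U_X = R1 - n1(n1+1)/2 = 37.5 - 6*7/2 = 37.5 - 21 = 16.5.
       U_Y = n1*n2 - U_X = 30 - 16.5 = 13.5.
Step 4: Ties are present, so use the tie-corrected normal approximation (with continuity correction) for the p-value.
Step 5: p-value = 0.854805; compare to alpha = 0.1. fail to reject H0.

U_X = 16.5, p = 0.854805, fail to reject H0 at alpha = 0.1.


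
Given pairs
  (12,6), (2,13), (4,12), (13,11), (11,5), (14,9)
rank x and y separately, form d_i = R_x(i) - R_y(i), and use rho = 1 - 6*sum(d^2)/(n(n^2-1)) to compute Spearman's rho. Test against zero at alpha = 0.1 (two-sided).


Step 1: Rank x and y separately (midranks; no ties here).
rank(x): 12->4, 2->1, 4->2, 13->5, 11->3, 14->6
rank(y): 6->2, 13->6, 12->5, 11->4, 5->1, 9->3
Step 2: d_i = R_x(i) - R_y(i); compute d_i^2.
  (4-2)^2=4, (1-6)^2=25, (2-5)^2=9, (5-4)^2=1, (3-1)^2=4, (6-3)^2=9
sum(d^2) = 52.
Step 3: rho = 1 - 6*52 / (6*(6^2 - 1)) = 1 - 312/210 = -0.485714.
Step 4: Under H0, t = rho * sqrt((n-2)/(1-rho^2)) = -1.1113 ~ t(4).
Step 5: Two-sided p-value from the t-distribution with 4 df = 0.328723.
Step 6: alpha = 0.1. fail to reject H0.

rho = -0.4857, p = 0.328723, fail to reject H0 at alpha = 0.1.


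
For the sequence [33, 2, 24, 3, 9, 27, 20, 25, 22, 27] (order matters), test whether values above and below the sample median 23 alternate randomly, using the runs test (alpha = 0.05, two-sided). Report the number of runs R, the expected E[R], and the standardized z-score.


Step 1: Compute median = 23; label A = above, B = below.
Labels in order: ABABBABABA  (n_A = 5, n_B = 5)
Step 2: Count runs R = 9.
Step 3: Under H0 (random ordering), E[R] = 2*n_A*n_B/(n_A+n_B) + 1 = 2*5*5/10 + 1 = 6.0000.
        Var[R] = 2*n_A*n_B*(2*n_A*n_B - n_A - n_B) / ((n_A+n_B)^2 * (n_A+n_B-1)) = 2000/900 = 2.2222.
        SD[R] = 1.4907.
Step 4: Continuity-corrected z = (R - 0.5 - E[R]) / SD[R] = (9 - 0.5 - 6.0000) / 1.4907 = 1.6771.
Step 5: Two-sided p-value via normal approximation = 2*(1 - Phi(|z|)) = 0.093533.
Step 6: alpha = 0.05. fail to reject H0.

R = 9, z = 1.6771, p = 0.093533, fail to reject H0.


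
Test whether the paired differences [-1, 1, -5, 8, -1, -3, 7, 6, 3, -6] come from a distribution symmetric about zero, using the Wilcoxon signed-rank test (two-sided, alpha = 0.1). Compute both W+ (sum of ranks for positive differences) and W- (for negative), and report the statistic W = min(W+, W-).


Step 1: Drop any zero differences (none here) and take |d_i|.
|d| = [1, 1, 5, 8, 1, 3, 7, 6, 3, 6]
Step 2: Midrank |d_i| (ties get averaged ranks).
ranks: |1|->2, |1|->2, |5|->6, |8|->10, |1|->2, |3|->4.5, |7|->9, |6|->7.5, |3|->4.5, |6|->7.5
Step 3: Attach original signs; sum ranks with positive sign and with negative sign.
W+ = 2 + 10 + 9 + 7.5 + 4.5 = 33
W- = 2 + 6 + 2 + 4.5 + 7.5 = 22
(Check: W+ + W- = 55 should equal n(n+1)/2 = 55.)
Step 4: Test statistic W = min(W+, W-) = 22.
Step 5: Ties in |d|, so use the tie-corrected normal approximation.
        E[W] = n(n+1)/4 = 10*11/4 = 27.5.
        Tie groups: |d|=1 (t=3), |d|=3 (t=2), |d|=6 (t=2); sum(t^3 - t) = 36.
        Var[W] = n(n+1)(2n+1)/24 - sum(t^3-t)/48 = 2310/24 - 36/48 = 95.5.
        z = (W - E[W]) / sqrt(Var[W]) = (22 - 27.5) / 9.7724 = -0.5628.
        Two-sided p = 2*Phi(z) = 0.573565.
Step 6: alpha = 0.1. fail to reject H0.

W+ = 33, W- = 22, W = min = 22, p = 0.573565, fail to reject H0.


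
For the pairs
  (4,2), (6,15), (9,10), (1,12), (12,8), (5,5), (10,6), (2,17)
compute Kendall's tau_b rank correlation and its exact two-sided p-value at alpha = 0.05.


Step 1: Enumerate the 28 unordered pairs (i,j) with i<j and classify each by sign(x_j-x_i) * sign(y_j-y_i).
  (1,2):dx=+2,dy=+13->C; (1,3):dx=+5,dy=+8->C; (1,4):dx=-3,dy=+10->D; (1,5):dx=+8,dy=+6->C
  (1,6):dx=+1,dy=+3->C; (1,7):dx=+6,dy=+4->C; (1,8):dx=-2,dy=+15->D; (2,3):dx=+3,dy=-5->D
  (2,4):dx=-5,dy=-3->C; (2,5):dx=+6,dy=-7->D; (2,6):dx=-1,dy=-10->C; (2,7):dx=+4,dy=-9->D
  (2,8):dx=-4,dy=+2->D; (3,4):dx=-8,dy=+2->D; (3,5):dx=+3,dy=-2->D; (3,6):dx=-4,dy=-5->C
  (3,7):dx=+1,dy=-4->D; (3,8):dx=-7,dy=+7->D; (4,5):dx=+11,dy=-4->D; (4,6):dx=+4,dy=-7->D
  (4,7):dx=+9,dy=-6->D; (4,8):dx=+1,dy=+5->C; (5,6):dx=-7,dy=-3->C; (5,7):dx=-2,dy=-2->C
  (5,8):dx=-10,dy=+9->D; (6,7):dx=+5,dy=+1->C; (6,8):dx=-3,dy=+12->D; (7,8):dx=-8,dy=+11->D
Step 2: C = 12, D = 16, total pairs = 28.
Step 3: tau = (C - D)/(n(n-1)/2) = (12 - 16)/28 = -0.142857.
Step 4: Exact two-sided p-value (enumerate n! = 40320 permutations of y under H0): p = 0.719544.
Step 5: alpha = 0.05. fail to reject H0.

tau_b = -0.1429 (C=12, D=16), p = 0.719544, fail to reject H0.


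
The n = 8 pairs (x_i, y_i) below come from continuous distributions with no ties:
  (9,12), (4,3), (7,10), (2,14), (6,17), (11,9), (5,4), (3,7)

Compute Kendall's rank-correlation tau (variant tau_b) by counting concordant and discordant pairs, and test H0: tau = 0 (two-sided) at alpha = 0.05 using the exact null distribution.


Step 1: Enumerate the 28 unordered pairs (i,j) with i<j and classify each by sign(x_j-x_i) * sign(y_j-y_i).
  (1,2):dx=-5,dy=-9->C; (1,3):dx=-2,dy=-2->C; (1,4):dx=-7,dy=+2->D; (1,5):dx=-3,dy=+5->D
  (1,6):dx=+2,dy=-3->D; (1,7):dx=-4,dy=-8->C; (1,8):dx=-6,dy=-5->C; (2,3):dx=+3,dy=+7->C
  (2,4):dx=-2,dy=+11->D; (2,5):dx=+2,dy=+14->C; (2,6):dx=+7,dy=+6->C; (2,7):dx=+1,dy=+1->C
  (2,8):dx=-1,dy=+4->D; (3,4):dx=-5,dy=+4->D; (3,5):dx=-1,dy=+7->D; (3,6):dx=+4,dy=-1->D
  (3,7):dx=-2,dy=-6->C; (3,8):dx=-4,dy=-3->C; (4,5):dx=+4,dy=+3->C; (4,6):dx=+9,dy=-5->D
  (4,7):dx=+3,dy=-10->D; (4,8):dx=+1,dy=-7->D; (5,6):dx=+5,dy=-8->D; (5,7):dx=-1,dy=-13->C
  (5,8):dx=-3,dy=-10->C; (6,7):dx=-6,dy=-5->C; (6,8):dx=-8,dy=-2->C; (7,8):dx=-2,dy=+3->D
Step 2: C = 15, D = 13, total pairs = 28.
Step 3: tau = (C - D)/(n(n-1)/2) = (15 - 13)/28 = 0.071429.
Step 4: Exact two-sided p-value (enumerate n! = 40320 permutations of y under H0): p = 0.904861.
Step 5: alpha = 0.05. fail to reject H0.

tau_b = 0.0714 (C=15, D=13), p = 0.904861, fail to reject H0.


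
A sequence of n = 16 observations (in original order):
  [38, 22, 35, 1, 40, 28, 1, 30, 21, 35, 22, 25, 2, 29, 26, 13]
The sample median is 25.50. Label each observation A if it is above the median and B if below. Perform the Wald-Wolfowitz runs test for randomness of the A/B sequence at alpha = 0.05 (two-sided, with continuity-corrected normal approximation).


Step 1: Compute median = 25.50; label A = above, B = below.
Labels in order: ABABAABABABBBAAB  (n_A = 8, n_B = 8)
Step 2: Count runs R = 12.
Step 3: Under H0 (random ordering), E[R] = 2*n_A*n_B/(n_A+n_B) + 1 = 2*8*8/16 + 1 = 9.0000.
        Var[R] = 2*n_A*n_B*(2*n_A*n_B - n_A - n_B) / ((n_A+n_B)^2 * (n_A+n_B-1)) = 14336/3840 = 3.7333.
        SD[R] = 1.9322.
Step 4: Continuity-corrected z = (R - 0.5 - E[R]) / SD[R] = (12 - 0.5 - 9.0000) / 1.9322 = 1.2939.
Step 5: Two-sided p-value via normal approximation = 2*(1 - Phi(|z|)) = 0.195709.
Step 6: alpha = 0.05. fail to reject H0.

R = 12, z = 1.2939, p = 0.195709, fail to reject H0.


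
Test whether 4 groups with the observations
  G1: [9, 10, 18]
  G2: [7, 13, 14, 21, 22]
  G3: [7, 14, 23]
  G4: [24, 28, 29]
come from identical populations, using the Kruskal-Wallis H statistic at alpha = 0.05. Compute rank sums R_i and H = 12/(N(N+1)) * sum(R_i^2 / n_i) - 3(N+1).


Step 1: Combine all N = 14 observations and assign midranks.
sorted (value, group, rank): (7,G2,1.5), (7,G3,1.5), (9,G1,3), (10,G1,4), (13,G2,5), (14,G2,6.5), (14,G3,6.5), (18,G1,8), (21,G2,9), (22,G2,10), (23,G3,11), (24,G4,12), (28,G4,13), (29,G4,14)
Step 2: Sum ranks within each group.
R_1 = 15 (n_1 = 3)
R_2 = 32 (n_2 = 5)
R_3 = 19 (n_3 = 3)
R_4 = 39 (n_4 = 3)
Step 3: H = 12/(N(N+1)) * sum(R_i^2/n_i) - 3(N+1)
     = 12/(14*15) * (15^2/3 + 32^2/5 + 19^2/3 + 39^2/3) - 3*15
     = 0.057143 * 907.133 - 45
     = 6.836190.
Step 4: Ties present; correction factor C = 1 - 12/(14^3 - 14) = 0.995604. Corrected H = 6.836190 / 0.995604 = 6.866372.
Step 5: Under H0, H ~ chi^2(3); p-value = 0.076281.
Step 6: alpha = 0.05. fail to reject H0.

H = 6.8664, df = 3, p = 0.076281, fail to reject H0.


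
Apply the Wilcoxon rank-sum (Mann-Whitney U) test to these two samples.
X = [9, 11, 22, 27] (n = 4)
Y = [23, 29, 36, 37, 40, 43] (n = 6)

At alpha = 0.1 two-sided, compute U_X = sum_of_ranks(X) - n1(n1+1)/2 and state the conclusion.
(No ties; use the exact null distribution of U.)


Step 1: Combine and sort all 10 observations; assign midranks.
sorted (value, group): (9,X), (11,X), (22,X), (23,Y), (27,X), (29,Y), (36,Y), (37,Y), (40,Y), (43,Y)
ranks: 9->1, 11->2, 22->3, 23->4, 27->5, 29->6, 36->7, 37->8, 40->9, 43->10
Step 2: Rank sum for X: R1 = 1 + 2 + 3 + 5 = 11.
Step 3: U_X = R1 - n1(n1+1)/2 = 11 - 4*5/2 = 11 - 10 = 1.
       U_Y = n1*n2 - U_X = 24 - 1 = 23.
Step 4: No ties, so the exact null distribution of U (based on enumerating the C(10,4) = 210 equally likely rank assignments) gives the two-sided p-value.
Step 5: p-value = 0.019048; compare to alpha = 0.1. reject H0.

U_X = 1, p = 0.019048, reject H0 at alpha = 0.1.


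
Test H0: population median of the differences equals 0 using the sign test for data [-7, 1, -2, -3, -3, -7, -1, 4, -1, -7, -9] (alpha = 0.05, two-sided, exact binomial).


Step 1: Discard zero differences. Original n = 11; n_eff = number of nonzero differences = 11.
Nonzero differences (with sign): -7, +1, -2, -3, -3, -7, -1, +4, -1, -7, -9
Step 2: Count signs: positive = 2, negative = 9.
Step 3: Under H0: P(positive) = 0.5, so the number of positives S ~ Bin(11, 0.5).
Step 4: Two-sided exact p-value = sum of Bin(11,0.5) probabilities at or below the observed probability = 0.065430.
Step 5: alpha = 0.05. fail to reject H0.

n_eff = 11, pos = 2, neg = 9, p = 0.065430, fail to reject H0.


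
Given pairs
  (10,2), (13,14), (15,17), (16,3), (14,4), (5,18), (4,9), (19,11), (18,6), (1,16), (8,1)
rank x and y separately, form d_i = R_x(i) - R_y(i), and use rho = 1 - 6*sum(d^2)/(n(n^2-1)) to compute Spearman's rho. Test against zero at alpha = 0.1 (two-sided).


Step 1: Rank x and y separately (midranks; no ties here).
rank(x): 10->5, 13->6, 15->8, 16->9, 14->7, 5->3, 4->2, 19->11, 18->10, 1->1, 8->4
rank(y): 2->2, 14->8, 17->10, 3->3, 4->4, 18->11, 9->6, 11->7, 6->5, 16->9, 1->1
Step 2: d_i = R_x(i) - R_y(i); compute d_i^2.
  (5-2)^2=9, (6-8)^2=4, (8-10)^2=4, (9-3)^2=36, (7-4)^2=9, (3-11)^2=64, (2-6)^2=16, (11-7)^2=16, (10-5)^2=25, (1-9)^2=64, (4-1)^2=9
sum(d^2) = 256.
Step 3: rho = 1 - 6*256 / (11*(11^2 - 1)) = 1 - 1536/1320 = -0.163636.
Step 4: Under H0, t = rho * sqrt((n-2)/(1-rho^2)) = -0.4976 ~ t(9).
Step 5: Two-sided p-value from the t-distribution with 9 df = 0.630685.
Step 6: alpha = 0.1. fail to reject H0.

rho = -0.1636, p = 0.630685, fail to reject H0 at alpha = 0.1.


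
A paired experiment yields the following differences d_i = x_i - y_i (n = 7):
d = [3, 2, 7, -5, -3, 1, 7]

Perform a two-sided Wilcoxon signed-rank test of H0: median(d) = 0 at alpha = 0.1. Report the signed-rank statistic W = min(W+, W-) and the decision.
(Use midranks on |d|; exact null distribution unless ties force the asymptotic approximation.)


Step 1: Drop any zero differences (none here) and take |d_i|.
|d| = [3, 2, 7, 5, 3, 1, 7]
Step 2: Midrank |d_i| (ties get averaged ranks).
ranks: |3|->3.5, |2|->2, |7|->6.5, |5|->5, |3|->3.5, |1|->1, |7|->6.5
Step 3: Attach original signs; sum ranks with positive sign and with negative sign.
W+ = 3.5 + 2 + 6.5 + 1 + 6.5 = 19.5
W- = 5 + 3.5 = 8.5
(Check: W+ + W- = 28 should equal n(n+1)/2 = 28.)
Step 4: Test statistic W = min(W+, W-) = 8.5.
Step 5: Ties in |d|, so use the tie-corrected normal approximation.
        E[W] = n(n+1)/4 = 7*8/4 = 14.
        Tie groups: |d|=3 (t=2), |d|=7 (t=2); sum(t^3 - t) = 12.
        Var[W] = n(n+1)(2n+1)/24 - sum(t^3-t)/48 = 840/24 - 12/48 = 34.75.
        z = (W - E[W]) / sqrt(Var[W]) = (8.5 - 14) / 5.8949 = -0.9330.
        Two-sided p = 2*Phi(z) = 0.350816.
Step 6: alpha = 0.1. fail to reject H0.

W+ = 19.5, W- = 8.5, W = min = 8.5, p = 0.350816, fail to reject H0.


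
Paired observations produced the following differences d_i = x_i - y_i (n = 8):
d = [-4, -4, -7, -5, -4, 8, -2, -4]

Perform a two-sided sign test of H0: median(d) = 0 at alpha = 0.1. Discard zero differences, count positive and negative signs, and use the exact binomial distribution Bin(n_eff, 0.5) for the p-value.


Step 1: Discard zero differences. Original n = 8; n_eff = number of nonzero differences = 8.
Nonzero differences (with sign): -4, -4, -7, -5, -4, +8, -2, -4
Step 2: Count signs: positive = 1, negative = 7.
Step 3: Under H0: P(positive) = 0.5, so the number of positives S ~ Bin(8, 0.5).
Step 4: Two-sided exact p-value = sum of Bin(8,0.5) probabilities at or below the observed probability = 0.070312.
Step 5: alpha = 0.1. reject H0.

n_eff = 8, pos = 1, neg = 7, p = 0.070312, reject H0.


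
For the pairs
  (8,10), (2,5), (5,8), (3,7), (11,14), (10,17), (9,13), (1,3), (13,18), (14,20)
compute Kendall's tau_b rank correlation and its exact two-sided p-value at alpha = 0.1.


Step 1: Enumerate the 45 unordered pairs (i,j) with i<j and classify each by sign(x_j-x_i) * sign(y_j-y_i).
  (1,2):dx=-6,dy=-5->C; (1,3):dx=-3,dy=-2->C; (1,4):dx=-5,dy=-3->C; (1,5):dx=+3,dy=+4->C
  (1,6):dx=+2,dy=+7->C; (1,7):dx=+1,dy=+3->C; (1,8):dx=-7,dy=-7->C; (1,9):dx=+5,dy=+8->C
  (1,10):dx=+6,dy=+10->C; (2,3):dx=+3,dy=+3->C; (2,4):dx=+1,dy=+2->C; (2,5):dx=+9,dy=+9->C
  (2,6):dx=+8,dy=+12->C; (2,7):dx=+7,dy=+8->C; (2,8):dx=-1,dy=-2->C; (2,9):dx=+11,dy=+13->C
  (2,10):dx=+12,dy=+15->C; (3,4):dx=-2,dy=-1->C; (3,5):dx=+6,dy=+6->C; (3,6):dx=+5,dy=+9->C
  (3,7):dx=+4,dy=+5->C; (3,8):dx=-4,dy=-5->C; (3,9):dx=+8,dy=+10->C; (3,10):dx=+9,dy=+12->C
  (4,5):dx=+8,dy=+7->C; (4,6):dx=+7,dy=+10->C; (4,7):dx=+6,dy=+6->C; (4,8):dx=-2,dy=-4->C
  (4,9):dx=+10,dy=+11->C; (4,10):dx=+11,dy=+13->C; (5,6):dx=-1,dy=+3->D; (5,7):dx=-2,dy=-1->C
  (5,8):dx=-10,dy=-11->C; (5,9):dx=+2,dy=+4->C; (5,10):dx=+3,dy=+6->C; (6,7):dx=-1,dy=-4->C
  (6,8):dx=-9,dy=-14->C; (6,9):dx=+3,dy=+1->C; (6,10):dx=+4,dy=+3->C; (7,8):dx=-8,dy=-10->C
  (7,9):dx=+4,dy=+5->C; (7,10):dx=+5,dy=+7->C; (8,9):dx=+12,dy=+15->C; (8,10):dx=+13,dy=+17->C
  (9,10):dx=+1,dy=+2->C
Step 2: C = 44, D = 1, total pairs = 45.
Step 3: tau = (C - D)/(n(n-1)/2) = (44 - 1)/45 = 0.955556.
Step 4: Exact two-sided p-value (enumerate n! = 3628800 permutations of y under H0): p = 0.000006.
Step 5: alpha = 0.1. reject H0.

tau_b = 0.9556 (C=44, D=1), p = 0.000006, reject H0.


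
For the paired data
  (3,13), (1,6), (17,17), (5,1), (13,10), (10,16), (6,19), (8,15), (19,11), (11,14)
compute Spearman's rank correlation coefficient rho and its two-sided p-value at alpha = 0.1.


Step 1: Rank x and y separately (midranks; no ties here).
rank(x): 3->2, 1->1, 17->9, 5->3, 13->8, 10->6, 6->4, 8->5, 19->10, 11->7
rank(y): 13->5, 6->2, 17->9, 1->1, 10->3, 16->8, 19->10, 15->7, 11->4, 14->6
Step 2: d_i = R_x(i) - R_y(i); compute d_i^2.
  (2-5)^2=9, (1-2)^2=1, (9-9)^2=0, (3-1)^2=4, (8-3)^2=25, (6-8)^2=4, (4-10)^2=36, (5-7)^2=4, (10-4)^2=36, (7-6)^2=1
sum(d^2) = 120.
Step 3: rho = 1 - 6*120 / (10*(10^2 - 1)) = 1 - 720/990 = 0.272727.
Step 4: Under H0, t = rho * sqrt((n-2)/(1-rho^2)) = 0.8018 ~ t(8).
Step 5: Two-sided p-value from the t-distribution with 8 df = 0.445838.
Step 6: alpha = 0.1. fail to reject H0.

rho = 0.2727, p = 0.445838, fail to reject H0 at alpha = 0.1.


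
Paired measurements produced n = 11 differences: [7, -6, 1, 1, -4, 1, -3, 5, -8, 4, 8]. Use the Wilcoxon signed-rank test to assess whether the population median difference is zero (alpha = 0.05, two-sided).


Step 1: Drop any zero differences (none here) and take |d_i|.
|d| = [7, 6, 1, 1, 4, 1, 3, 5, 8, 4, 8]
Step 2: Midrank |d_i| (ties get averaged ranks).
ranks: |7|->9, |6|->8, |1|->2, |1|->2, |4|->5.5, |1|->2, |3|->4, |5|->7, |8|->10.5, |4|->5.5, |8|->10.5
Step 3: Attach original signs; sum ranks with positive sign and with negative sign.
W+ = 9 + 2 + 2 + 2 + 7 + 5.5 + 10.5 = 38
W- = 8 + 5.5 + 4 + 10.5 = 28
(Check: W+ + W- = 66 should equal n(n+1)/2 = 66.)
Step 4: Test statistic W = min(W+, W-) = 28.
Step 5: Ties in |d|, so use the tie-corrected normal approximation.
        E[W] = n(n+1)/4 = 11*12/4 = 33.
        Tie groups: |d|=1 (t=3), |d|=4 (t=2), |d|=8 (t=2); sum(t^3 - t) = 36.
        Var[W] = n(n+1)(2n+1)/24 - sum(t^3-t)/48 = 3036/24 - 36/48 = 125.75.
        z = (W - E[W]) / sqrt(Var[W]) = (28 - 33) / 11.2138 = -0.4459.
        Two-sided p = 2*Phi(z) = 0.655685.
Step 6: alpha = 0.05. fail to reject H0.

W+ = 38, W- = 28, W = min = 28, p = 0.655685, fail to reject H0.


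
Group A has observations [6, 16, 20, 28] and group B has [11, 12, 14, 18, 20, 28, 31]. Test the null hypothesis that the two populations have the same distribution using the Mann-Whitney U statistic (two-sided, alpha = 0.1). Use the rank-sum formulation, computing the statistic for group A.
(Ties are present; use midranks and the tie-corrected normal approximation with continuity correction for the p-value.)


Step 1: Combine and sort all 11 observations; assign midranks.
sorted (value, group): (6,X), (11,Y), (12,Y), (14,Y), (16,X), (18,Y), (20,X), (20,Y), (28,X), (28,Y), (31,Y)
ranks: 6->1, 11->2, 12->3, 14->4, 16->5, 18->6, 20->7.5, 20->7.5, 28->9.5, 28->9.5, 31->11
Step 2: Rank sum for X: R1 = 1 + 5 + 7.5 + 9.5 = 23.
Step 3: U_X = R1 - n1(n1+1)/2 = 23 - 4*5/2 = 23 - 10 = 13.
       U_Y = n1*n2 - U_X = 28 - 13 = 15.
Step 4: Ties are present, so use the tie-corrected normal approximation (with continuity correction) for the p-value.
Step 5: p-value = 0.924376; compare to alpha = 0.1. fail to reject H0.

U_X = 13, p = 0.924376, fail to reject H0 at alpha = 0.1.


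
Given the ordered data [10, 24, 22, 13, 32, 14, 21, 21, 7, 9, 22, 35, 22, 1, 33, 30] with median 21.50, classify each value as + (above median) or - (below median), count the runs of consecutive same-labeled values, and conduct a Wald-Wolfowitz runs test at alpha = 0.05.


Step 1: Compute median = 21.50; label A = above, B = below.
Labels in order: BAABABBBBBAAABAA  (n_A = 8, n_B = 8)
Step 2: Count runs R = 8.
Step 3: Under H0 (random ordering), E[R] = 2*n_A*n_B/(n_A+n_B) + 1 = 2*8*8/16 + 1 = 9.0000.
        Var[R] = 2*n_A*n_B*(2*n_A*n_B - n_A - n_B) / ((n_A+n_B)^2 * (n_A+n_B-1)) = 14336/3840 = 3.7333.
        SD[R] = 1.9322.
Step 4: Continuity-corrected z = (R + 0.5 - E[R]) / SD[R] = (8 + 0.5 - 9.0000) / 1.9322 = -0.2588.
Step 5: Two-sided p-value via normal approximation = 2*(1 - Phi(|z|)) = 0.795809.
Step 6: alpha = 0.05. fail to reject H0.

R = 8, z = -0.2588, p = 0.795809, fail to reject H0.


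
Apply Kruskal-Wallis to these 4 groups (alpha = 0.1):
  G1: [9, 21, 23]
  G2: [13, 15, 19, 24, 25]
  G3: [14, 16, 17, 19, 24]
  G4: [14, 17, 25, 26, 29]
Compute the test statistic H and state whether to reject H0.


Step 1: Combine all N = 18 observations and assign midranks.
sorted (value, group, rank): (9,G1,1), (13,G2,2), (14,G3,3.5), (14,G4,3.5), (15,G2,5), (16,G3,6), (17,G3,7.5), (17,G4,7.5), (19,G2,9.5), (19,G3,9.5), (21,G1,11), (23,G1,12), (24,G2,13.5), (24,G3,13.5), (25,G2,15.5), (25,G4,15.5), (26,G4,17), (29,G4,18)
Step 2: Sum ranks within each group.
R_1 = 24 (n_1 = 3)
R_2 = 45.5 (n_2 = 5)
R_3 = 40 (n_3 = 5)
R_4 = 61.5 (n_4 = 5)
Step 3: H = 12/(N(N+1)) * sum(R_i^2/n_i) - 3(N+1)
     = 12/(18*19) * (24^2/3 + 45.5^2/5 + 40^2/5 + 61.5^2/5) - 3*19
     = 0.035088 * 1682.5 - 57
     = 2.035088.
Step 4: Ties present; correction factor C = 1 - 30/(18^3 - 18) = 0.994840. Corrected H = 2.035088 / 0.994840 = 2.045643.
Step 5: Under H0, H ~ chi^2(3); p-value = 0.562988.
Step 6: alpha = 0.1. fail to reject H0.

H = 2.0456, df = 3, p = 0.562988, fail to reject H0.


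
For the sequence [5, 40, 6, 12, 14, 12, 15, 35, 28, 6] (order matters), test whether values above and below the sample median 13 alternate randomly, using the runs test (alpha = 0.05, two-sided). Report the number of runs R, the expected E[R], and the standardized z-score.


Step 1: Compute median = 13; label A = above, B = below.
Labels in order: BABBABAAAB  (n_A = 5, n_B = 5)
Step 2: Count runs R = 7.
Step 3: Under H0 (random ordering), E[R] = 2*n_A*n_B/(n_A+n_B) + 1 = 2*5*5/10 + 1 = 6.0000.
        Var[R] = 2*n_A*n_B*(2*n_A*n_B - n_A - n_B) / ((n_A+n_B)^2 * (n_A+n_B-1)) = 2000/900 = 2.2222.
        SD[R] = 1.4907.
Step 4: Continuity-corrected z = (R - 0.5 - E[R]) / SD[R] = (7 - 0.5 - 6.0000) / 1.4907 = 0.3354.
Step 5: Two-sided p-value via normal approximation = 2*(1 - Phi(|z|)) = 0.737316.
Step 6: alpha = 0.05. fail to reject H0.

R = 7, z = 0.3354, p = 0.737316, fail to reject H0.


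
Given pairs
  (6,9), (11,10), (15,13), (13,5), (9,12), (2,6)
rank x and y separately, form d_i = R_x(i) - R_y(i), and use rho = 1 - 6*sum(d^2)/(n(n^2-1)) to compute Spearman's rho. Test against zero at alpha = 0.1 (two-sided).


Step 1: Rank x and y separately (midranks; no ties here).
rank(x): 6->2, 11->4, 15->6, 13->5, 9->3, 2->1
rank(y): 9->3, 10->4, 13->6, 5->1, 12->5, 6->2
Step 2: d_i = R_x(i) - R_y(i); compute d_i^2.
  (2-3)^2=1, (4-4)^2=0, (6-6)^2=0, (5-1)^2=16, (3-5)^2=4, (1-2)^2=1
sum(d^2) = 22.
Step 3: rho = 1 - 6*22 / (6*(6^2 - 1)) = 1 - 132/210 = 0.371429.
Step 4: Under H0, t = rho * sqrt((n-2)/(1-rho^2)) = 0.8001 ~ t(4).
Step 5: Two-sided p-value from the t-distribution with 4 df = 0.468478.
Step 6: alpha = 0.1. fail to reject H0.

rho = 0.3714, p = 0.468478, fail to reject H0 at alpha = 0.1.


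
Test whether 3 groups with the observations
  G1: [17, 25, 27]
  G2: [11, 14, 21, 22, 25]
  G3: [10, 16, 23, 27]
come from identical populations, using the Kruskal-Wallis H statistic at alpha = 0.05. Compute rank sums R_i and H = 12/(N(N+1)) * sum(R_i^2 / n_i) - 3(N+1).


Step 1: Combine all N = 12 observations and assign midranks.
sorted (value, group, rank): (10,G3,1), (11,G2,2), (14,G2,3), (16,G3,4), (17,G1,5), (21,G2,6), (22,G2,7), (23,G3,8), (25,G1,9.5), (25,G2,9.5), (27,G1,11.5), (27,G3,11.5)
Step 2: Sum ranks within each group.
R_1 = 26 (n_1 = 3)
R_2 = 27.5 (n_2 = 5)
R_3 = 24.5 (n_3 = 4)
Step 3: H = 12/(N(N+1)) * sum(R_i^2/n_i) - 3(N+1)
     = 12/(12*13) * (26^2/3 + 27.5^2/5 + 24.5^2/4) - 3*13
     = 0.076923 * 526.646 - 39
     = 1.511218.
Step 4: Ties present; correction factor C = 1 - 12/(12^3 - 12) = 0.993007. Corrected H = 1.511218 / 0.993007 = 1.521860.
Step 5: Under H0, H ~ chi^2(2); p-value = 0.467232.
Step 6: alpha = 0.05. fail to reject H0.

H = 1.5219, df = 2, p = 0.467232, fail to reject H0.


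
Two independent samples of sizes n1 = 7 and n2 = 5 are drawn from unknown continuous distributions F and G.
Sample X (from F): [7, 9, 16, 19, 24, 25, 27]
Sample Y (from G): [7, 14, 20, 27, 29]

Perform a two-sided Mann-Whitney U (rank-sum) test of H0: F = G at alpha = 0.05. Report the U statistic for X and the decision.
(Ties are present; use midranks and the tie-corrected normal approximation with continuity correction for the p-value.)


Step 1: Combine and sort all 12 observations; assign midranks.
sorted (value, group): (7,X), (7,Y), (9,X), (14,Y), (16,X), (19,X), (20,Y), (24,X), (25,X), (27,X), (27,Y), (29,Y)
ranks: 7->1.5, 7->1.5, 9->3, 14->4, 16->5, 19->6, 20->7, 24->8, 25->9, 27->10.5, 27->10.5, 29->12
Step 2: Rank sum for X: R1 = 1.5 + 3 + 5 + 6 + 8 + 9 + 10.5 = 43.
Step 3: U_X = R1 - n1(n1+1)/2 = 43 - 7*8/2 = 43 - 28 = 15.
       U_Y = n1*n2 - U_X = 35 - 15 = 20.
Step 4: Ties are present, so use the tie-corrected normal approximation (with continuity correction) for the p-value.
Step 5: p-value = 0.744469; compare to alpha = 0.05. fail to reject H0.

U_X = 15, p = 0.744469, fail to reject H0 at alpha = 0.05.
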